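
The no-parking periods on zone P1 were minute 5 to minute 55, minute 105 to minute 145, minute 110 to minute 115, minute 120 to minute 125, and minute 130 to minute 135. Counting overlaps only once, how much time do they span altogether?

90 minutes

Merged: minute 5 to minute 55, minute 105 to minute 145.
Lengths: 50 minutes + 40 minutes = 90 minutes.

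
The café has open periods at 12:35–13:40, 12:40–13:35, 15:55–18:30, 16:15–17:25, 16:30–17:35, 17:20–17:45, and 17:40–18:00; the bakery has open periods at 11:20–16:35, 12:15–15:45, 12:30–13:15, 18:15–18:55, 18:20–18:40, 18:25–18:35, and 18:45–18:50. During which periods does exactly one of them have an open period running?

11:20-12:35, 13:40-15:55, 16:35-18:15, 18:30-18:55

A, merged: 12:35-13:40, 15:55-18:30.
B, merged: 11:20-16:35, 18:15-18:55.
A but not B: 16:35-18:15.
B but not A: 11:20-12:35, 13:40-15:55, 18:30-18:55.
Combining gives A △ B.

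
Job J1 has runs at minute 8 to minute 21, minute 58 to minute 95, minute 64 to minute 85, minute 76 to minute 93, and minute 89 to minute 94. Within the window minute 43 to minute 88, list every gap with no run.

minute 43 to minute 58

Covered (merged): minute 8 to minute 21, minute 58 to minute 95.
Complement within minute 43 to minute 88: minute 43 to minute 58.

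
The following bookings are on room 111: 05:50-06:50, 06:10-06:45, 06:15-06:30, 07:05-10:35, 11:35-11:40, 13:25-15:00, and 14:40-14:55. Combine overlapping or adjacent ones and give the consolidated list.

06:10–06:45 overlaps/touches 05:50–06:50 → extend to 05:50–06:50.
06:15–06:30 overlaps/touches 05:50–06:50 → extend to 05:50–06:50.
07:05–10:35 is disjoint → start new block.
11:35–11:40 is disjoint → start new block.
13:25–15:00 is disjoint → start new block.
14:40–14:55 overlaps/touches 13:25–15:00 → extend to 13:25–15:00.

05:50–06:50, 07:05–10:35, 11:35–11:40, 13:25–15:00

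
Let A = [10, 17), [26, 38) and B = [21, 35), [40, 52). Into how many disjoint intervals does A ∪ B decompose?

A ∪ B = [10, 17), [21, 38), [40, 52).
That is 3 disjoint pieces.

3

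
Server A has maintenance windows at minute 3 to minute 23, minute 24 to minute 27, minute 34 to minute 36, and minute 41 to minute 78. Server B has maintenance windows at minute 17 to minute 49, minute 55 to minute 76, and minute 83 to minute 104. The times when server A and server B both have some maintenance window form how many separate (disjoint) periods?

5

A ∩ B = minute 17 to minute 23, minute 24 to minute 27, minute 34 to minute 36, minute 41 to minute 49, minute 55 to minute 76.
That is 5 disjoint pieces.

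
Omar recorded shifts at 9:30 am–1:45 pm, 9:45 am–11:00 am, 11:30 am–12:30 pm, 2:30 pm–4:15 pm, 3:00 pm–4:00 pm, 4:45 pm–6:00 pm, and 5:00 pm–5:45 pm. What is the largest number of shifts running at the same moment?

Sweep endpoints in order; track running count of active intervals.
Peak of 2 reached at 9:45 am.

2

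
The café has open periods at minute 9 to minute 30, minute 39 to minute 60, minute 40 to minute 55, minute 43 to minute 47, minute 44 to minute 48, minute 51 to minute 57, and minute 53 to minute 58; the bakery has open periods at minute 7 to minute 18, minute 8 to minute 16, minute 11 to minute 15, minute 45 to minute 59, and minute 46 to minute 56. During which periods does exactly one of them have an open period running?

First set merges to minute 9 to minute 30, minute 39 to minute 60.
Second set merges to minute 7 to minute 18, minute 45 to minute 59.
Only in the first: minute 18 to minute 30, minute 39 to minute 45, minute 59 to minute 60.
Only in the second: minute 7 to minute 9.
Together these are the periods covered by exactly one.

minute 7 to minute 9, minute 18 to minute 30, minute 39 to minute 45, minute 59 to minute 60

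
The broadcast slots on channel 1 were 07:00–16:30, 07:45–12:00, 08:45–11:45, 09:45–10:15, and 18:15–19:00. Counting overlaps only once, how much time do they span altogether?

10 h 15 min

Merged: 07:00-16:30, 18:15-19:00.
Lengths: 9 h 30 min + 45 min = 10 h 15 min.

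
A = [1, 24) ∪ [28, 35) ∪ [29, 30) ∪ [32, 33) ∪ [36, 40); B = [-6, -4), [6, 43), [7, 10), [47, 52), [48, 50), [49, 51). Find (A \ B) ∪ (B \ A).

[-6, -4) ∪ [1, 6) ∪ [24, 28) ∪ [35, 36) ∪ [40, 43) ∪ [47, 52)

First set merges to [1, 24), [28, 35), [36, 40).
Second set merges to [-6, -4), [6, 43), [47, 52).
A but not B: [1, 6).
B but not A: [-6, -4), [24, 28), [35, 36), [40, 43), [47, 52).
Combining gives A △ B.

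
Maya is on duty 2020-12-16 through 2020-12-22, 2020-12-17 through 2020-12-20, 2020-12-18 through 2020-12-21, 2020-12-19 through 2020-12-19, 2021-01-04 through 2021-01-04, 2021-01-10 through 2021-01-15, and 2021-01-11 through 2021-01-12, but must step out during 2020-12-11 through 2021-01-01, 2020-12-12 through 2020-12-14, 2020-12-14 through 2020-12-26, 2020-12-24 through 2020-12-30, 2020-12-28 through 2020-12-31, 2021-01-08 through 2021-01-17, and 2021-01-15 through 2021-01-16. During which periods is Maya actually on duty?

First set merges to 2020-12-16 through 2020-12-22, 2021-01-04 through 2021-01-04, 2021-01-10 through 2021-01-15.
Second set merges to 2020-12-11 through 2021-01-01, 2021-01-08 through 2021-01-17.
2020-12-16 through 2020-12-22: entirely removed.
2021-01-04 through 2021-01-04: nothing removed.
2021-01-10 through 2021-01-15: entirely removed.

2021-01-04 through 2021-01-04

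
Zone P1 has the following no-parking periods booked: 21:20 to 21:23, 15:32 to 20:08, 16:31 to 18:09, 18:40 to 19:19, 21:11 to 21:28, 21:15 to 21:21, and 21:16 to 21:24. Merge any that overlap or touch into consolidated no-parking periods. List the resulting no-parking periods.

Sort by start: 15:32–20:08, 16:31–18:09, 18:40–19:19, 21:11–21:28, 21:15–21:21, 21:16–21:24, 21:20–21:23.
16:31–18:09 overlaps/touches 15:32–20:08 → extend to 15:32–20:08.
18:40–19:19 overlaps/touches 15:32–20:08 → extend to 15:32–20:08.
21:11–21:28 is disjoint → start new block.
21:15–21:21 overlaps/touches 21:11–21:28 → extend to 21:11–21:28.
21:16–21:24 overlaps/touches 21:11–21:28 → extend to 21:11–21:28.
21:20–21:23 overlaps/touches 21:11–21:28 → extend to 21:11–21:28.

15:32–20:08, 21:11–21:28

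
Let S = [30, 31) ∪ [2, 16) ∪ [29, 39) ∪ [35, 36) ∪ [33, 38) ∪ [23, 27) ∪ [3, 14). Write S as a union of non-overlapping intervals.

Sort by start: [2, 16), [3, 14), [23, 27), [29, 39), [30, 31), [33, 38), [35, 36).
[3, 14) overlaps/touches [2, 16) → extend to [2, 16).
[23, 27) is disjoint → start new block.
[29, 39) is disjoint → start new block.
[30, 31) overlaps/touches [29, 39) → extend to [29, 39).
[33, 38) overlaps/touches [29, 39) → extend to [29, 39).
[35, 36) overlaps/touches [29, 39) → extend to [29, 39).

[2, 16) ∪ [23, 27) ∪ [29, 39)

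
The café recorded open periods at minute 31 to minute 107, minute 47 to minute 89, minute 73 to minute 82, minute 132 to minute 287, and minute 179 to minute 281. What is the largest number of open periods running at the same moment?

3

Walk the sorted start/end points keeping a running depth.
The depth first hits 3 at minute 73.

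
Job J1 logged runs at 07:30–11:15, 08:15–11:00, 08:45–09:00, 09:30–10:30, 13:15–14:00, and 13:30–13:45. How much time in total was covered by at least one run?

Merged: 07:30-11:15, 13:15-14:00.
Lengths: 3 h 45 min + 45 min = 4 h 30 min.

4 h 30 min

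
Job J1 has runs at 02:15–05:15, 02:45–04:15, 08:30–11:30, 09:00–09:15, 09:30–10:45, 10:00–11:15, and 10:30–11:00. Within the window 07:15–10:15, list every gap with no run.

Covered (merged): 02:15–05:15, 08:30–11:30.
Uncovered inside 07:15–10:15: 07:15–08:30.

07:15–08:30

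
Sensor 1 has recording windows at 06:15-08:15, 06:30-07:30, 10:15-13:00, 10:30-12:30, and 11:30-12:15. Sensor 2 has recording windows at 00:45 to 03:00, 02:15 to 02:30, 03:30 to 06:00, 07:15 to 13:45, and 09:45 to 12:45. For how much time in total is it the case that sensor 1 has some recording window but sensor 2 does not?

First set merges to 06:15-08:15, 10:15-13:00.
Second set merges to 00:45-03:00, 03:30-06:00, 07:15-13:45.
A \ B = 06:15-07:15.
Total: 1 h.

1 h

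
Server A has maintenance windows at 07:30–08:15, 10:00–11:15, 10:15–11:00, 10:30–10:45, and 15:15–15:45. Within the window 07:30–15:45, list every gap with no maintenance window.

Covered (merged): 07:30-08:15, 10:00-11:15, 15:15-15:45.
Uncovered inside 07:30-15:45: 08:15-10:00, 11:15-15:15.

08:15-10:00, 11:15-15:15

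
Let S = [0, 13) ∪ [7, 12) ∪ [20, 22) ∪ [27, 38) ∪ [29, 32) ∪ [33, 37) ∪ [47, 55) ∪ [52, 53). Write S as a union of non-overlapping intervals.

[0, 13) ∪ [20, 22) ∪ [27, 38) ∪ [47, 55)

[7, 12) overlaps/touches [0, 13) → extend to [0, 13).
[20, 22) is disjoint → start new block.
[27, 38) is disjoint → start new block.
[29, 32) overlaps/touches [27, 38) → extend to [27, 38).
[33, 37) overlaps/touches [27, 38) → extend to [27, 38).
[47, 55) is disjoint → start new block.
[52, 53) overlaps/touches [47, 55) → extend to [47, 55).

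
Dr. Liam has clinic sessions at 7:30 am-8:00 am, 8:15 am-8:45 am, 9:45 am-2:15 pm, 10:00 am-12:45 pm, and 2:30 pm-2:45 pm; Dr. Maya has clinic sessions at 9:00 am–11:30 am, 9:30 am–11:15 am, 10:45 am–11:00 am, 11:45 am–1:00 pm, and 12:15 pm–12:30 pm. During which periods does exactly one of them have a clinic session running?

7:30 am–8:00 am, 8:15 am–8:45 am, 9:00 am–9:45 am, 11:30 am–11:45 am, 1:00 pm–2:15 pm, 2:30 pm–2:45 pm

Merge the first list: 7:30 am–8:00 am, 8:15 am–8:45 am, 9:45 am–2:15 pm, 2:30 pm–2:45 pm.
Merge the second list: 9:00 am–11:30 am, 11:45 am–1:00 pm.
A \ B = 7:30 am–8:00 am, 8:15 am–8:45 am, 11:30 am–11:45 am, 1:00 pm–2:15 pm, 2:30 pm–2:45 pm.
B \ A = 9:00 am–9:45 am.
Union of the two gives the symmetric difference.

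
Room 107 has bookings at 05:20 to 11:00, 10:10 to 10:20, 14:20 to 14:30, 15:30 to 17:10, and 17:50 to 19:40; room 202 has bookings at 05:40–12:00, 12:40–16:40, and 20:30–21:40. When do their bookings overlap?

A, merged: 05:20-11:00, 14:20-14:30, 15:30-17:10, 17:50-19:40.
05:20-11:00 ∩ B → 05:40-11:00.
14:20-14:30 ∩ B → 14:20-14:30.
15:30-17:10 ∩ B → 15:30-16:40.
17:50-19:40 meets no B interval.

05:40-11:00, 14:20-14:30, 15:30-16:40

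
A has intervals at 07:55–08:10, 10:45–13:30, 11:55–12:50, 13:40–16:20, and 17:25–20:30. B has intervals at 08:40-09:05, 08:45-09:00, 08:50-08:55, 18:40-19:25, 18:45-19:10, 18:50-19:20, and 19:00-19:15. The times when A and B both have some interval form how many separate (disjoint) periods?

Merge the first list: 07:55–08:10, 10:45–13:30, 13:40–16:20, 17:25–20:30.
Merge the second list: 08:40–09:05, 18:40–19:25.
A ∩ B = 18:40–19:25.
That is 1 disjoint piece.

1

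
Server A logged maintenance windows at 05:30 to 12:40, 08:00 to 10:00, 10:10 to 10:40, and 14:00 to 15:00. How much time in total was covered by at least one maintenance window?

8 h 10 min

Merged: 05:30–12:40, 14:00–15:00.
Lengths: 7 h 10 min + 1 h = 8 h 10 min.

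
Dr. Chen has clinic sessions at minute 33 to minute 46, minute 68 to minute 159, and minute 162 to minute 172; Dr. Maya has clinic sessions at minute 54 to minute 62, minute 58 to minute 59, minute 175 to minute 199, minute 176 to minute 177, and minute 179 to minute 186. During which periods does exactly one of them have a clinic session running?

minute 33 to minute 46, minute 54 to minute 62, minute 68 to minute 159, minute 162 to minute 172, minute 175 to minute 199

Merge the second list: minute 54 to minute 62, minute 175 to minute 199.
A but not B: minute 33 to minute 46, minute 68 to minute 159, minute 162 to minute 172.
B but not A: minute 54 to minute 62, minute 175 to minute 199.
Combining gives A △ B.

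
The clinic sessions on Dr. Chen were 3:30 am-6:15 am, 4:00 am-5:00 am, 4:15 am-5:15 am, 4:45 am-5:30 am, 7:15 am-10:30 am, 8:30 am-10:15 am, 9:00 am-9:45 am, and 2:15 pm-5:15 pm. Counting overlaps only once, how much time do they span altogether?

9 h

Merged: 3:30 am–6:15 am, 7:15 am–10:30 am, 2:15 pm–5:15 pm.
Lengths: 2 h 45 min + 3 h 15 min + 3 h = 9 h.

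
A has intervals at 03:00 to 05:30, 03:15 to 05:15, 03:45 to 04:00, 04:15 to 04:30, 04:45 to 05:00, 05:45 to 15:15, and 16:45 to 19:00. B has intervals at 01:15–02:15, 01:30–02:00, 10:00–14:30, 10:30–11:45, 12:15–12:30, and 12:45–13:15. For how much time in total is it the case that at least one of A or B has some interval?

Merge the first list: 03:00-05:30, 05:45-15:15, 16:45-19:00.
Merge the second list: 01:15-02:15, 10:00-14:30.
A ∪ B = 01:15-02:15, 03:00-05:30, 05:45-15:15, 16:45-19:00.
Total: 1 h + 2 h 30 min + 9 h 30 min + 2 h 15 min = 15 h 15 min.

15 h 15 min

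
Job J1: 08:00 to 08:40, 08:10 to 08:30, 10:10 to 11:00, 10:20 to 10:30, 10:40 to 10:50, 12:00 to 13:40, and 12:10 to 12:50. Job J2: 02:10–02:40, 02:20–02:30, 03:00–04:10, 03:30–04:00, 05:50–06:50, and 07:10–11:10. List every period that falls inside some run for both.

08:00-08:40, 10:10-11:00

A, merged: 08:00-08:40, 10:10-11:00, 12:00-13:40.
B, merged: 02:10-02:40, 03:00-04:10, 05:50-06:50, 07:10-11:10.
08:00-08:40 ∩ B → 08:00-08:40.
10:10-11:00 ∩ B → 10:10-11:00.
12:00-13:40 meets no B interval.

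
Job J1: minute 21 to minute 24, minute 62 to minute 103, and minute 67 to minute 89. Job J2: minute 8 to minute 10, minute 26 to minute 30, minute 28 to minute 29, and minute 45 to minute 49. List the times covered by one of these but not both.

minute 8 to minute 10, minute 21 to minute 24, minute 26 to minute 30, minute 45 to minute 49, minute 62 to minute 103

Merge the first list: minute 21 to minute 24, minute 62 to minute 103.
Merge the second list: minute 8 to minute 10, minute 26 to minute 30, minute 45 to minute 49.
A \ B = minute 21 to minute 24, minute 62 to minute 103.
B \ A = minute 8 to minute 10, minute 26 to minute 30, minute 45 to minute 49.
Union of the two gives the symmetric difference.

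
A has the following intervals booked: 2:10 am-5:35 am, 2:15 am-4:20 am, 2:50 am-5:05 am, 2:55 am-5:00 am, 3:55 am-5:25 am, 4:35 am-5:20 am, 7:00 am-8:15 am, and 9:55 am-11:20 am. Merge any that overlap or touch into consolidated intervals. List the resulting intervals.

2:10 am–5:35 am, 7:00 am–8:15 am, 9:55 am–11:20 am

2:15 am–4:20 am overlaps/touches 2:10 am–5:35 am → extend to 2:10 am–5:35 am.
2:50 am–5:05 am overlaps/touches 2:10 am–5:35 am → extend to 2:10 am–5:35 am.
2:55 am–5:00 am overlaps/touches 2:10 am–5:35 am → extend to 2:10 am–5:35 am.
3:55 am–5:25 am overlaps/touches 2:10 am–5:35 am → extend to 2:10 am–5:35 am.
4:35 am–5:20 am overlaps/touches 2:10 am–5:35 am → extend to 2:10 am–5:35 am.
7:00 am–8:15 am is disjoint → start new block.
9:55 am–11:20 am is disjoint → start new block.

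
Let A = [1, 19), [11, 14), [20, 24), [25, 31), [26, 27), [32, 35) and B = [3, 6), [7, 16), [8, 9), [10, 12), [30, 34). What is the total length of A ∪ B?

First set merges to [1, 19), [20, 24), [25, 31), [32, 35).
Second set merges to [3, 6), [7, 16), [30, 34).
A ∪ B = [1, 19), [20, 24), [25, 35).
Total: 18 + 4 + 10 = 32.

32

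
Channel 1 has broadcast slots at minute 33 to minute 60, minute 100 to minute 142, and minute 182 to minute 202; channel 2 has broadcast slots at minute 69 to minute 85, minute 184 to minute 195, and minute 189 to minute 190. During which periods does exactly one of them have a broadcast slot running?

minute 33 to minute 60, minute 69 to minute 85, minute 100 to minute 142, minute 182 to minute 184, minute 195 to minute 202

B, merged: minute 69 to minute 85, minute 184 to minute 195.
A but not B: minute 33 to minute 60, minute 100 to minute 142, minute 182 to minute 184, minute 195 to minute 202.
B but not A: minute 69 to minute 85.
Combining gives A △ B.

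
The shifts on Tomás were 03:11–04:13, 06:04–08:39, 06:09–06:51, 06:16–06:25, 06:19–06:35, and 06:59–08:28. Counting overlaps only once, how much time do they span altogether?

Merged: 03:11–04:13, 06:04–08:39.
Lengths: 1 h 2 min + 2 h 35 min = 3 h 37 min.

3 h 37 min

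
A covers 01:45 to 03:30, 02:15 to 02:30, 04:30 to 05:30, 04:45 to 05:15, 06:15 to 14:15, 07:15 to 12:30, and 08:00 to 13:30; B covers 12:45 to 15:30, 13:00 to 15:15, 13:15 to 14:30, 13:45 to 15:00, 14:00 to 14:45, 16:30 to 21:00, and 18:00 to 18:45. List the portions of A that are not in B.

01:45–03:30, 04:30–05:30, 06:15–12:45

First set merges to 01:45–03:30, 04:30–05:30, 06:15–14:15.
Second set merges to 12:45–15:30, 16:30–21:00.
01:45–03:30 is untouched.
04:30–05:30 is untouched.
06:15–14:15 with B removed leaves 06:15–12:45.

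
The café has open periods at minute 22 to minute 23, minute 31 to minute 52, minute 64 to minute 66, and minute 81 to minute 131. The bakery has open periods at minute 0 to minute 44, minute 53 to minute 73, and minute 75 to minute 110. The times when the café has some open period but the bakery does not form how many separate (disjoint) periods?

2

A \ B = minute 44 to minute 52, minute 110 to minute 131.
That is 2 disjoint pieces.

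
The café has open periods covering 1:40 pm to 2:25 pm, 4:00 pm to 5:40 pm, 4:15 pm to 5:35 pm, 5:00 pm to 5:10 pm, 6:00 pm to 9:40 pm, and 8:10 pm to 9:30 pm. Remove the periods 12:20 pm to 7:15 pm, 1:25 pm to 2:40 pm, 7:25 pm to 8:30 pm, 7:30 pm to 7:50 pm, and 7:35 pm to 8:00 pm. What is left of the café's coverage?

First set merges to 1:40 pm-2:25 pm, 4:00 pm-5:40 pm, 6:00 pm-9:40 pm.
Second set merges to 12:20 pm-7:15 pm, 7:25 pm-8:30 pm.
1:40 pm-2:25 pm: fully covered by B → removed.
4:00 pm-5:40 pm: fully covered by B → removed.
6:00 pm-9:40 pm minus B → 7:15 pm-7:25 pm, 8:30 pm-9:40 pm.

7:15 pm-7:25 pm, 8:30 pm-9:40 pm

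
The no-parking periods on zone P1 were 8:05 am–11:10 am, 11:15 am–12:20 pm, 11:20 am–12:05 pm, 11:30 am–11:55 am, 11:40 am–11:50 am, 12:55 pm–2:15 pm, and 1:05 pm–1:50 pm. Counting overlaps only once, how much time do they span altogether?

Merged: 8:05 am–11:10 am, 11:15 am–12:20 pm, 12:55 pm–2:15 pm.
Lengths: 3 h 5 min + 1 h 5 min + 1 h 20 min = 5 h 30 min.

5 h 30 min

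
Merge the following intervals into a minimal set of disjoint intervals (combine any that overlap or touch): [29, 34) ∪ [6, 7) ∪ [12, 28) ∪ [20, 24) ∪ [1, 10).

Sort by start: [1, 10), [6, 7), [12, 28), [20, 24), [29, 34).
[6, 7) overlaps/touches [1, 10) → extend to [1, 10).
[12, 28) is disjoint → start new block.
[20, 24) overlaps/touches [12, 28) → extend to [12, 28).
[29, 34) is disjoint → start new block.

[1, 10) ∪ [12, 28) ∪ [29, 34)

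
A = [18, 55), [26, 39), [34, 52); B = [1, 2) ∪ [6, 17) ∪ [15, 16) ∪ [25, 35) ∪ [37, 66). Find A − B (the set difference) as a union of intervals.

Merge the first list: [18, 55).
Merge the second list: [1, 2), [6, 17), [25, 35), [37, 66).
[18, 55) with B removed leaves [18, 25), [35, 37).

[18, 25) ∪ [35, 37)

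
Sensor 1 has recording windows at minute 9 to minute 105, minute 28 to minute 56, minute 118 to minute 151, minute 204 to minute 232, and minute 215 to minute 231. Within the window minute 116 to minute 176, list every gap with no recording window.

minute 116 to minute 118, minute 151 to minute 176

After merging, the occupied span is minute 9 to minute 105, minute 118 to minute 151, minute 204 to minute 232.
Uncovered inside minute 116 to minute 176: minute 116 to minute 118, minute 151 to minute 176.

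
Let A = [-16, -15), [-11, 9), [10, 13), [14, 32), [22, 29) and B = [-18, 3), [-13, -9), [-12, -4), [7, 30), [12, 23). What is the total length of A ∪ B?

Merge the first list: [-16, -15), [-11, 9), [10, 13), [14, 32).
Merge the second list: [-18, 3), [7, 30).
A ∪ B = [-18, 32).
Total: 50.

50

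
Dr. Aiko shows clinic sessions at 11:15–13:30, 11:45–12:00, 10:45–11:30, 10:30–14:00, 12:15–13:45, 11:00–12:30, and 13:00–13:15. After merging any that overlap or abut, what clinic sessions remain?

10:30–14:00

Sort by start: 10:30–14:00, 10:45–11:30, 11:00–12:30, 11:15–13:30, 11:45–12:00, 12:15–13:45, 13:00–13:15.
10:45–11:30 overlaps/touches 10:30–14:00 → extend to 10:30–14:00.
11:00–12:30 overlaps/touches 10:30–14:00 → extend to 10:30–14:00.
11:15–13:30 overlaps/touches 10:30–14:00 → extend to 10:30–14:00.
11:45–12:00 overlaps/touches 10:30–14:00 → extend to 10:30–14:00.
12:15–13:45 overlaps/touches 10:30–14:00 → extend to 10:30–14:00.
13:00–13:15 overlaps/touches 10:30–14:00 → extend to 10:30–14:00.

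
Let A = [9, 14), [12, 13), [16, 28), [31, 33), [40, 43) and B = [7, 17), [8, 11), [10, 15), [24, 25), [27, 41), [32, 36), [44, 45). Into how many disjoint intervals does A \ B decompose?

Merge the first list: [9, 14), [16, 28), [31, 33), [40, 43).
Merge the second list: [7, 17), [24, 25), [27, 41), [44, 45).
A \ B = [17, 24), [25, 27), [41, 43).
That is 3 disjoint pieces.

3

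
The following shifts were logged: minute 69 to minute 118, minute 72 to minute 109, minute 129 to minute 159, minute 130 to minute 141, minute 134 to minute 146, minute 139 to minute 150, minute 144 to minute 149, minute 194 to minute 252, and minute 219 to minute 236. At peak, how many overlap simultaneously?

4

Walk the sorted start/end points keeping a running depth.
The depth first hits 4 at minute 139.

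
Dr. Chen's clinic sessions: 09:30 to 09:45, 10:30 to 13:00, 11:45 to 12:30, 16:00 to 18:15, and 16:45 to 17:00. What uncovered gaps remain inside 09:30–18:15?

The merged coverage is 09:30–09:45, 10:30–13:00, 16:00–18:15.
Gaps within 09:30–18:15: 09:45–10:30, 13:00–16:00.

09:45–10:30, 13:00–16:00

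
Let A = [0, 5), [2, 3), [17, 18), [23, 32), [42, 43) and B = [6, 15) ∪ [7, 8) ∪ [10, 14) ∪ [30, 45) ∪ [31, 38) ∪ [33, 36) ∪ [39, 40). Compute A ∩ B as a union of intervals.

Merge the first list: [0, 5), [17, 18), [23, 32), [42, 43).
Merge the second list: [6, 15), [30, 45).
[0, 5): no overlap with the second set.
[17, 18): no overlap with the second set.
[23, 32) meets the second set on [30, 32).
[42, 43) meets the second set on [42, 43).

[30, 32) ∪ [42, 43)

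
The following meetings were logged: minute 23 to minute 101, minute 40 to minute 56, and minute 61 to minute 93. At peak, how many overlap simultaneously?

2

Sweep endpoints in order; track running count of active intervals.
Peak of 2 reached at minute 40.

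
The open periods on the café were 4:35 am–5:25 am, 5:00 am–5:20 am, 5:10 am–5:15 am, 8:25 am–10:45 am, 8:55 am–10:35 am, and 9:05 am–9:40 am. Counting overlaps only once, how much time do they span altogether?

3 h 10 min

Merged: 4:35 am-5:25 am, 8:25 am-10:45 am.
Lengths: 50 min + 2 h 20 min = 3 h 10 min.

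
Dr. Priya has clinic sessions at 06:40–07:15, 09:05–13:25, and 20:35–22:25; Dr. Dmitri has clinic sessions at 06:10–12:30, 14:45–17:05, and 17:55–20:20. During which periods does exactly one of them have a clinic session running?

06:10-06:40, 07:15-09:05, 12:30-13:25, 14:45-17:05, 17:55-20:20, 20:35-22:25

A \ B = 12:30-13:25, 20:35-22:25.
B \ A = 06:10-06:40, 07:15-09:05, 14:45-17:05, 17:55-20:20.
Union of the two gives the symmetric difference.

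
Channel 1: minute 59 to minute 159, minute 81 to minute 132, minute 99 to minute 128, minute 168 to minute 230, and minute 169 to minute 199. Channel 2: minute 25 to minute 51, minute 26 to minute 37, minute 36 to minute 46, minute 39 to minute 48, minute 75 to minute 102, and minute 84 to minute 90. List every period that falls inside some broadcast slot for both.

A, merged: minute 59 to minute 159, minute 168 to minute 230.
B, merged: minute 25 to minute 51, minute 75 to minute 102.
minute 59 to minute 159 meets the second set on minute 75 to minute 102.
minute 168 to minute 230: no overlap with the second set.

minute 75 to minute 102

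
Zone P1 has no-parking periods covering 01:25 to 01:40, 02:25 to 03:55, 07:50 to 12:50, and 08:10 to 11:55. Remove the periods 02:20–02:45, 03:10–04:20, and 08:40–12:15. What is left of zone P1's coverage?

Merge the first list: 01:25–01:40, 02:25–03:55, 07:50–12:50.
01:25–01:40: no B overlap → unchanged.
02:25–03:55 minus B → 02:45–03:10.
07:50–12:50 minus B → 07:50–08:40, 12:15–12:50.

01:25–01:40, 02:45–03:10, 07:50–08:40, 12:15–12:50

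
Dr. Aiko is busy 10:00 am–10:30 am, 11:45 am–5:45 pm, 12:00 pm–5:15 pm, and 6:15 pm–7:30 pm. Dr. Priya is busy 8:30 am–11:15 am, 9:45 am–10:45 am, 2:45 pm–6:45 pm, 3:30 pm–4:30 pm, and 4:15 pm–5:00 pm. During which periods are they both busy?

A, merged: 10:00 am–10:30 am, 11:45 am–5:45 pm, 6:15 pm–7:30 pm.
B, merged: 8:30 am–11:15 am, 2:45 pm–6:45 pm.
10:00 am–10:30 am overlaps B on 10:00 am–10:30 am.
11:45 am–5:45 pm overlaps B on 2:45 pm–5:45 pm.
6:15 pm–7:30 pm overlaps B on 6:15 pm–6:45 pm.

10:00 am–10:30 am, 2:45 pm–5:45 pm, 6:15 pm–6:45 pm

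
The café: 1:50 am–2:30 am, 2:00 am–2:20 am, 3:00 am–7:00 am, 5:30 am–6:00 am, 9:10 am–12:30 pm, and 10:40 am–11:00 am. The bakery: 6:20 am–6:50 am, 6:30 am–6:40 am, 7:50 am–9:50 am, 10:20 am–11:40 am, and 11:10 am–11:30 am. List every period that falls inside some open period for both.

A, merged: 1:50 am–2:30 am, 3:00 am–7:00 am, 9:10 am–12:30 pm.
B, merged: 6:20 am–6:50 am, 7:50 am–9:50 am, 10:20 am–11:40 am.
1:50 am–2:30 am meets no B interval.
3:00 am–7:00 am ∩ B → 6:20 am–6:50 am.
9:10 am–12:30 pm ∩ B → 9:10 am–9:50 am, 10:20 am–11:40 am.

6:20 am–6:50 am, 9:10 am–9:50 am, 10:20 am–11:40 am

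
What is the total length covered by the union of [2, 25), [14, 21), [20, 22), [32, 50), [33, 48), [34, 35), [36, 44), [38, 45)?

Merged: [2, 25), [32, 50).
Lengths: 23 + 18 = 41.

41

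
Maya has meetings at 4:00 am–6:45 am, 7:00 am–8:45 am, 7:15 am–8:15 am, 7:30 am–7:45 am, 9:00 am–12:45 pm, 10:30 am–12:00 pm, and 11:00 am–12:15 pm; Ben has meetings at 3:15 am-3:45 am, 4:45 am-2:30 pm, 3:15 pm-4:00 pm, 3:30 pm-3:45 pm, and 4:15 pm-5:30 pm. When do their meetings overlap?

4:45 am–6:45 am, 7:00 am–8:45 am, 9:00 am–12:45 pm

A, merged: 4:00 am–6:45 am, 7:00 am–8:45 am, 9:00 am–12:45 pm.
B, merged: 3:15 am–3:45 am, 4:45 am–2:30 pm, 3:15 pm–4:00 pm, 4:15 pm–5:30 pm.
4:00 am–6:45 am ∩ B → 4:45 am–6:45 am.
7:00 am–8:45 am ∩ B → 7:00 am–8:45 am.
9:00 am–12:45 pm ∩ B → 9:00 am–12:45 pm.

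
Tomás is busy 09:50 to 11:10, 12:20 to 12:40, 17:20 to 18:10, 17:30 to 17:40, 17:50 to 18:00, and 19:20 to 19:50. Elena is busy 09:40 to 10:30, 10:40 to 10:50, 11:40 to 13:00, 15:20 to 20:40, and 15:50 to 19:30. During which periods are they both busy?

09:50-10:30, 10:40-10:50, 12:20-12:40, 17:20-18:10, 19:20-19:50

Merge the first list: 09:50-11:10, 12:20-12:40, 17:20-18:10, 19:20-19:50.
Merge the second list: 09:40-10:30, 10:40-10:50, 11:40-13:00, 15:20-20:40.
09:50-11:10 meets the second set on 09:50-10:30, 10:40-10:50.
12:20-12:40 meets the second set on 12:20-12:40.
17:20-18:10 meets the second set on 17:20-18:10.
19:20-19:50 meets the second set on 19:20-19:50.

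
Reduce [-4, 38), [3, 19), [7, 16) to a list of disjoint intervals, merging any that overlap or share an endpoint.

[3, 19) overlaps/touches [-4, 38) → extend to [-4, 38).
[7, 16) overlaps/touches [-4, 38) → extend to [-4, 38).

[-4, 38)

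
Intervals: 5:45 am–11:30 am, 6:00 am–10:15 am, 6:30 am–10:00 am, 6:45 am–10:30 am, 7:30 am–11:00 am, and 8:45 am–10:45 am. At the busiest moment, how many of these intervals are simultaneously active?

Walk the sorted start/end points keeping a running depth.
The depth first hits 6 at 8:45 am.

6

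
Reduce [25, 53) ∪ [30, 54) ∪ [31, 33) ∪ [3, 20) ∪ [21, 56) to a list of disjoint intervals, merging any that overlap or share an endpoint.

Sort by start: [3, 20), [21, 56), [25, 53), [30, 54), [31, 33).
[21, 56) is disjoint → start new block.
[25, 53) overlaps/touches [21, 56) → extend to [21, 56).
[30, 54) overlaps/touches [21, 56) → extend to [21, 56).
[31, 33) overlaps/touches [21, 56) → extend to [21, 56).

[3, 20) ∪ [21, 56)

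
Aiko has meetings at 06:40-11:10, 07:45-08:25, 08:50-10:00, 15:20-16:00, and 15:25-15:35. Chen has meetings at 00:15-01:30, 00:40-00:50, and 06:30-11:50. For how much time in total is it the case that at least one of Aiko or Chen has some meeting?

Merge the first list: 06:40–11:10, 15:20–16:00.
Merge the second list: 00:15–01:30, 06:30–11:50.
A ∪ B = 00:15–01:30, 06:30–11:50, 15:20–16:00.
Total: 1 h 15 min + 5 h 20 min + 40 min = 7 h 15 min.

7 h 15 min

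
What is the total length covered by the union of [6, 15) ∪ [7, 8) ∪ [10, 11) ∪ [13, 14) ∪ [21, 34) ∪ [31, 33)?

22

Merged: [6, 15), [21, 34).
Lengths: 9 + 13 = 22.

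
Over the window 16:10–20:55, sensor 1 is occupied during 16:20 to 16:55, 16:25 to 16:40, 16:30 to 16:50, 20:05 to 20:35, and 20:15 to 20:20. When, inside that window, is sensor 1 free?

16:10–16:20, 16:55–20:05, 20:35–20:55

Covered (merged): 16:20–16:55, 20:05–20:35.
Complement within 16:10–20:55: 16:10–16:20, 16:55–20:05, 20:35–20:55.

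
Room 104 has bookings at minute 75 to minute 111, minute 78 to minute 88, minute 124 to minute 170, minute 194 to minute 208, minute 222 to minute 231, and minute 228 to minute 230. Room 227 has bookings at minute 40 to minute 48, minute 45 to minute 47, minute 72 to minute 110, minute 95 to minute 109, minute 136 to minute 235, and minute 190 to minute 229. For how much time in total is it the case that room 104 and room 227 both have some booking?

A, merged: minute 75 to minute 111, minute 124 to minute 170, minute 194 to minute 208, minute 222 to minute 231.
B, merged: minute 40 to minute 48, minute 72 to minute 110, minute 136 to minute 235.
A ∩ B = minute 75 to minute 110, minute 136 to minute 170, minute 194 to minute 208, minute 222 to minute 231.
Total: 35 minutes + 34 minutes + 14 minutes + 9 minutes = 92 minutes.

92 minutes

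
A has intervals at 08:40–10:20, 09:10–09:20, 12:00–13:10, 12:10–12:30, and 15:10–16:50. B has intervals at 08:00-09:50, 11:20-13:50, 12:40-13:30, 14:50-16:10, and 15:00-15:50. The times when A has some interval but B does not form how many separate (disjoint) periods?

2

First set merges to 08:40–10:20, 12:00–13:10, 15:10–16:50.
Second set merges to 08:00–09:50, 11:20–13:50, 14:50–16:10.
A \ B = 09:50–10:20, 16:10–16:50.
That is 2 disjoint pieces.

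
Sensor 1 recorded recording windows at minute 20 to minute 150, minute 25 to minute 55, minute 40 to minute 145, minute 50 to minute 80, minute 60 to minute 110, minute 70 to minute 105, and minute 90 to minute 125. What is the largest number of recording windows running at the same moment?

5

At minute 70, 5 of the intervals are simultaneously active.
No point has more.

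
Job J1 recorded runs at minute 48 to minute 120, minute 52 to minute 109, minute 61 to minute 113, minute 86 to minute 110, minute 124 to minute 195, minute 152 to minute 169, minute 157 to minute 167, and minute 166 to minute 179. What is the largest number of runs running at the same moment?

4

Walk the sorted start/end points keeping a running depth.
The depth first hits 4 at minute 86.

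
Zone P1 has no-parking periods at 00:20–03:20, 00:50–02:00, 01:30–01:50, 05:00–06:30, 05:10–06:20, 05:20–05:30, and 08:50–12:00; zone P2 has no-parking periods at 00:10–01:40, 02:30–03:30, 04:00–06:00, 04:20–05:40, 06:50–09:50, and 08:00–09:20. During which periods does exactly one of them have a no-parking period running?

00:10–00:20, 01:40–02:30, 03:20–03:30, 04:00–05:00, 06:00–06:30, 06:50–08:50, 09:50–12:00

A, merged: 00:20–03:20, 05:00–06:30, 08:50–12:00.
B, merged: 00:10–01:40, 02:30–03:30, 04:00–06:00, 06:50–09:50.
A but not B: 01:40–02:30, 06:00–06:30, 09:50–12:00.
B but not A: 00:10–00:20, 03:20–03:30, 04:00–05:00, 06:50–08:50.
Combining gives A △ B.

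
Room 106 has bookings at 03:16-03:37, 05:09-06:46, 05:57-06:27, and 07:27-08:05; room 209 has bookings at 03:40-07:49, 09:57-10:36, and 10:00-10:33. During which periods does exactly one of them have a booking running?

A, merged: 03:16-03:37, 05:09-06:46, 07:27-08:05.
B, merged: 03:40-07:49, 09:57-10:36.
A \ B = 03:16-03:37, 07:49-08:05.
B \ A = 03:40-05:09, 06:46-07:27, 09:57-10:36.
Union of the two gives the symmetric difference.

03:16-03:37, 03:40-05:09, 06:46-07:27, 07:49-08:05, 09:57-10:36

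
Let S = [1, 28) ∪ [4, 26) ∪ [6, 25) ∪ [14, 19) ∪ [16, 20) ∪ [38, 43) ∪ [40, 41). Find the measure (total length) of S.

32

Merged: [1, 28), [38, 43).
Lengths: 27 + 5 = 32.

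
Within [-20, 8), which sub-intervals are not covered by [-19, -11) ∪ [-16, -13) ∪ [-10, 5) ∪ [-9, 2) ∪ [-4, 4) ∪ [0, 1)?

After merging, the occupied span is [-19, -11), [-10, 5).
Uncovered inside [-20, 8): [-20, -19), [-11, -10), [5, 8).

[-20, -19) ∪ [-11, -10) ∪ [5, 8)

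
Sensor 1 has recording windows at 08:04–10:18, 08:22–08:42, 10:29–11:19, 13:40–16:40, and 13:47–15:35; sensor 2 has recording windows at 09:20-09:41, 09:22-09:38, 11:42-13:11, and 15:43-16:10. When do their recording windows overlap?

First set merges to 08:04–10:18, 10:29–11:19, 13:40–16:40.
Second set merges to 09:20–09:41, 11:42–13:11, 15:43–16:10.
08:04–10:18 overlaps B on 09:20–09:41.
10:29–11:19 falls entirely outside B.
13:40–16:40 overlaps B on 15:43–16:10.

09:20–09:41, 15:43–16:10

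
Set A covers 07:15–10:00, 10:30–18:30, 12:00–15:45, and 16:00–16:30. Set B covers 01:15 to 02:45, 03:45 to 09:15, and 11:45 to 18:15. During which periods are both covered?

07:15-09:15, 11:45-18:15

First set merges to 07:15-10:00, 10:30-18:30.
07:15-10:00 meets the second set on 07:15-09:15.
10:30-18:30 meets the second set on 11:45-18:15.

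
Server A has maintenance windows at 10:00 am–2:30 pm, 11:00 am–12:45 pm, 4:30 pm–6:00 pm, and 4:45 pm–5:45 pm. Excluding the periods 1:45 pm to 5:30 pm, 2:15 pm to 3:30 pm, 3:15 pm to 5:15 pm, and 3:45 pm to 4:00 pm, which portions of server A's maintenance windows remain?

A, merged: 10:00 am-2:30 pm, 4:30 pm-6:00 pm.
B, merged: 1:45 pm-5:30 pm.
10:00 am-2:30 pm \ B = 10:00 am-1:45 pm.
4:30 pm-6:00 pm \ B = 5:30 pm-6:00 pm.

10:00 am-1:45 pm, 5:30 pm-6:00 pm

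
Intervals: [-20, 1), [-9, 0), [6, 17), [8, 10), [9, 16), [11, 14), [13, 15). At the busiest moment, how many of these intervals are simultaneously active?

Sweep endpoints in order; track running count of active intervals.
Peak of 4 reached at 13.

4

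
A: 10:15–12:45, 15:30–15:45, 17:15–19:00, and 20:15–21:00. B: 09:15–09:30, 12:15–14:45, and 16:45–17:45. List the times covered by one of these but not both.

09:15–09:30, 10:15–12:15, 12:45–14:45, 15:30–15:45, 16:45–17:15, 17:45–19:00, 20:15–21:00

Only in the first: 10:15–12:15, 15:30–15:45, 17:45–19:00, 20:15–21:00.
Only in the second: 09:15–09:30, 12:45–14:45, 16:45–17:15.
Together these are the periods covered by exactly one.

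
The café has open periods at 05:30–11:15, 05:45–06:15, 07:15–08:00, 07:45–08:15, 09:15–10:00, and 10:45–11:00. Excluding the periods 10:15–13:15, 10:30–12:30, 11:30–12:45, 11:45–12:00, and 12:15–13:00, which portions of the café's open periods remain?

First set merges to 05:30–11:15.
Second set merges to 10:15–13:15.
05:30–11:15 \ B = 05:30–10:15.

05:30–10:15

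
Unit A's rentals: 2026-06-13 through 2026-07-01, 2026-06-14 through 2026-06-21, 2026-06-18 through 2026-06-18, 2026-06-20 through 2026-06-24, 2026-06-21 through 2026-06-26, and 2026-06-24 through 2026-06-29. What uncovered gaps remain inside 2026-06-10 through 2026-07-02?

Covered (merged): 2026-06-13 through 2026-07-01.
Complement within 2026-06-10 through 2026-07-02: 2026-06-10 through 2026-06-12, 2026-07-02 through 2026-07-02.

2026-06-10 through 2026-06-12, 2026-07-02 through 2026-07-02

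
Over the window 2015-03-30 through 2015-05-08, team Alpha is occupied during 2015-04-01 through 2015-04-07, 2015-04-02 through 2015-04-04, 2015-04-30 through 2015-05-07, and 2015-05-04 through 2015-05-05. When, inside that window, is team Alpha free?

Covered (merged): 2015-04-01 through 2015-04-07, 2015-04-30 through 2015-05-07.
Uncovered inside 2015-03-30 through 2015-05-08: 2015-03-30 through 2015-03-31, 2015-04-08 through 2015-04-29, 2015-05-08 through 2015-05-08.

2015-03-30 through 2015-03-31, 2015-04-08 through 2015-04-29, 2015-05-08 through 2015-05-08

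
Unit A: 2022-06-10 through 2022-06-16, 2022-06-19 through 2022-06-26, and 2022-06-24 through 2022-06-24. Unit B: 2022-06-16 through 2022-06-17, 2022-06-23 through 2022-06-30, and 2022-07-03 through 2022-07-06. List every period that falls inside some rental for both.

A, merged: 2022-06-10 through 2022-06-16, 2022-06-19 through 2022-06-26.
2022-06-10 through 2022-06-16 ∩ B → 2022-06-16 through 2022-06-16.
2022-06-19 through 2022-06-26 ∩ B → 2022-06-23 through 2022-06-26.

2022-06-16 through 2022-06-16, 2022-06-23 through 2022-06-26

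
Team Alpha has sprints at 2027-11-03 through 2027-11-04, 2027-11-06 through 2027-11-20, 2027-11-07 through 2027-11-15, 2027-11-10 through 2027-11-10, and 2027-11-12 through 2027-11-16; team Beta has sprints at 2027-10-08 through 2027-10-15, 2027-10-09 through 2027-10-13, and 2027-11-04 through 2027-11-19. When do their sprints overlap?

2027-11-04 through 2027-11-04, 2027-11-06 through 2027-11-19

First set merges to 2027-11-03 through 2027-11-04, 2027-11-06 through 2027-11-20.
Second set merges to 2027-10-08 through 2027-10-15, 2027-11-04 through 2027-11-19.
2027-11-03 through 2027-11-04 overlaps B on 2027-11-04 through 2027-11-04.
2027-11-06 through 2027-11-20 overlaps B on 2027-11-06 through 2027-11-19.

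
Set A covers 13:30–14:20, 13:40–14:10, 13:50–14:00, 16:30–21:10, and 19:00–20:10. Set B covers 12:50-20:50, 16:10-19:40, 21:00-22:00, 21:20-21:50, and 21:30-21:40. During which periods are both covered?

First set merges to 13:30–14:20, 16:30–21:10.
Second set merges to 12:50–20:50, 21:00–22:00.
13:30–14:20 meets the second set on 13:30–14:20.
16:30–21:10 meets the second set on 16:30–20:50, 21:00–21:10.

13:30–14:20, 16:30–20:50, 21:00–21:10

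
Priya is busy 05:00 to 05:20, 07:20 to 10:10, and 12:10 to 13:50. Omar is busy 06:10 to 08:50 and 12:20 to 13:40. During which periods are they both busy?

07:20–08:50, 12:20–13:40

05:00–05:20 meets no B interval.
07:20–10:10 ∩ B → 07:20–08:50.
12:10–13:50 ∩ B → 12:20–13:40.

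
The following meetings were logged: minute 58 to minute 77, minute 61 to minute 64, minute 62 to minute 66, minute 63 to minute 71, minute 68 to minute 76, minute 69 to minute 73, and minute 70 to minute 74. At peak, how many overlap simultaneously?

5

Sweep endpoints in order; track running count of active intervals.
Peak of 5 reached at minute 70.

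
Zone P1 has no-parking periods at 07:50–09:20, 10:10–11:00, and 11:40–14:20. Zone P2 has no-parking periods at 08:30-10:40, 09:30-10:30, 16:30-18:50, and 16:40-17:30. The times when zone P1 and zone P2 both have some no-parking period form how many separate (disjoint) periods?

B, merged: 08:30-10:40, 16:30-18:50.
A ∩ B = 08:30-09:20, 10:10-10:40.
That is 2 disjoint pieces.

2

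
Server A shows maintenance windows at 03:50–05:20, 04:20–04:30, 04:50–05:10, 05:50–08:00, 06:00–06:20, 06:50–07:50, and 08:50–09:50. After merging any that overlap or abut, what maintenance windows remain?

03:50–05:20, 05:50–08:00, 08:50–09:50

04:20–04:30 overlaps/touches 03:50–05:20 → extend to 03:50–05:20.
04:50–05:10 overlaps/touches 03:50–05:20 → extend to 03:50–05:20.
05:50–08:00 is disjoint → start new block.
06:00–06:20 overlaps/touches 05:50–08:00 → extend to 05:50–08:00.
06:50–07:50 overlaps/touches 05:50–08:00 → extend to 05:50–08:00.
08:50–09:50 is disjoint → start new block.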